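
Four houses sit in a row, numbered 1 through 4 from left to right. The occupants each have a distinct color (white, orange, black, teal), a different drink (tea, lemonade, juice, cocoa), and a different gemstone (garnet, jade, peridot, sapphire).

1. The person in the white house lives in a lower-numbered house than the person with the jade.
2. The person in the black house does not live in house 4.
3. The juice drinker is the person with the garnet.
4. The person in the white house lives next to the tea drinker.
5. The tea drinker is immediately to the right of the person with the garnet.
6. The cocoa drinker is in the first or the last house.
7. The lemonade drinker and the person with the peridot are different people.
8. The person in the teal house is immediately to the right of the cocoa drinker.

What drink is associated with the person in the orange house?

The person in the teal house is in house 2 (clue 8).
Clue 8 places the cocoa drinker in house 1.
The only color still possible for house 4 is orange.
By clue 5, the tea drinker is in house 4.
From clue 5, the person with the garnet must be in house 3.
From clue 3, the juice drinker must be in house 3.
The person in the white house is in house 3 (clue 4).
So house 1 gets black for color.
House 2 drink: only lemonade fits.
By clue 1, the person with the jade is in house 4.
House 1's gemstone must be peridot (nothing else left).
The only gemstone still possible for house 2 is sapphire.
So: house 1 = black/cocoa/peridot, house 2 = teal/lemonade/sapphire, house 3 = white/juice/garnet, house 4 = orange/tea/jade.

tea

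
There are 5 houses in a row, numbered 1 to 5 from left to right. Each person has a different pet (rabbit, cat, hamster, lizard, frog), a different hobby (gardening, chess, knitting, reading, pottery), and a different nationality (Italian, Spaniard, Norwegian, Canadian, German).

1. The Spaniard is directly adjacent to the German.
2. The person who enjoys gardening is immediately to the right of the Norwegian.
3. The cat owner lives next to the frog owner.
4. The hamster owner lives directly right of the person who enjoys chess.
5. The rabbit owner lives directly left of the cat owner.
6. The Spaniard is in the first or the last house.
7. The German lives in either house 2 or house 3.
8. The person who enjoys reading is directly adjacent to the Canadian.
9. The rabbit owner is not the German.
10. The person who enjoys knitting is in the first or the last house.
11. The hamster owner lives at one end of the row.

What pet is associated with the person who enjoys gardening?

hamster

From clue 11, the hamster owner must be in house 5.
By clue 1, the Spaniard is in house 1.
Clue 1: the German is in house 2.
The person who enjoys chess is in house 4 (clue 4).
Clue 2: the person who enjoys gardening is in house 5.
Clue 2: the Norwegian is in house 4.
That leaves knitting as the hobby for house 1.
The only nationality still possible for house 3 is Canadian.
So house 5 gets Italian for nationality.
The person who enjoys reading is in house 2 (clue 8).
The only hobby still possible for house 3 is pottery.
The cat owner is narrowed to house 2 or 4; consider each.
Placing it in house 4 leads to a contradiction, so it's in house 2.
Clue 5: the rabbit owner is in house 1.
The only pet still possible for house 3 is frog.
House 4's pet must be lizard (nothing else left).
So: house 1 = rabbit/knitting/Spaniard, house 2 = cat/reading/German, house 3 = frog/pottery/Canadian, house 4 = lizard/chess/Norwegian, house 5 = hamster/gardening/Italian.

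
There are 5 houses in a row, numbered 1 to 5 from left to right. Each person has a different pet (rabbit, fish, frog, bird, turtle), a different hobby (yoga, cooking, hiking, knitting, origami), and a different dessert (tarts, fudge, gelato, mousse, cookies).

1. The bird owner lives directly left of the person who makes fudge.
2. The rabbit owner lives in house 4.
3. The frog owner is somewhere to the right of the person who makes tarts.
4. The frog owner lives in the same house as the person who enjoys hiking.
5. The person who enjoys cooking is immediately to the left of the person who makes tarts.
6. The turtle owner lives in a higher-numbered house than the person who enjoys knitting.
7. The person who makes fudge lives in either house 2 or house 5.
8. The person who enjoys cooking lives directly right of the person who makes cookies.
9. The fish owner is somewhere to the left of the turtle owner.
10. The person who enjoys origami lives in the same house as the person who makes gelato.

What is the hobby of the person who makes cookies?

knitting

By clue 2, the rabbit owner is in house 4.
Clue 1: the bird owner is in house 1.
By clue 1, the person who makes fudge is in house 2.
House 1 dessert: only cookies fits.
Clue 3: the frog owner is in house 5.
Clue 4: the person who enjoys hiking is in house 5.
Clue 8 places the person who enjoys cooking in house 2.
House 2 pet: only fish fits.
So house 3 gets turtle for pet.
From clue 5, the person who makes tarts must be in house 3.
From clue 6, the person who enjoys knitting must be in house 1.
So house 4 gets gelato for dessert.
House 5's dessert must be mousse (nothing else left).
Clue 10: the person who enjoys origami is in house 4.
That leaves yoga as the hobby for house 3.
So: house 1 = bird/knitting/cookies, house 2 = fish/cooking/fudge, house 3 = turtle/yoga/tarts, house 4 = rabbit/origami/gelato, house 5 = frog/hiking/mousse.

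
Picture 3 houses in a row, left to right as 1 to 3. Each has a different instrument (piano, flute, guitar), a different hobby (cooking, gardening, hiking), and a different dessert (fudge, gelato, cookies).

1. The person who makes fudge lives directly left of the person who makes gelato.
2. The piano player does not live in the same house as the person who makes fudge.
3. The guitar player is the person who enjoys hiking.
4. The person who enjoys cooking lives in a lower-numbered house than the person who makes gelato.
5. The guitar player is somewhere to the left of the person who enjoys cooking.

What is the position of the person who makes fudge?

2

By clue 5, the guitar player is in house 1.
From clue 5, the person who enjoys cooking must be in house 2.
The person who enjoys hiking is in house 1 (clue 3).
From clue 4, the person who makes gelato must be in house 3.
House 3's hobby must be gardening (nothing else left).
The person who makes fudge is in house 2 (clue 1).
By clue 2, the piano player is in house 3.
That leaves flute as the instrument for house 2.
House 1's dessert must be cookies (nothing else left).
So: house 1 = guitar/hiking/cookies, house 2 = flute/cooking/fudge, house 3 = piano/gardening/gelato.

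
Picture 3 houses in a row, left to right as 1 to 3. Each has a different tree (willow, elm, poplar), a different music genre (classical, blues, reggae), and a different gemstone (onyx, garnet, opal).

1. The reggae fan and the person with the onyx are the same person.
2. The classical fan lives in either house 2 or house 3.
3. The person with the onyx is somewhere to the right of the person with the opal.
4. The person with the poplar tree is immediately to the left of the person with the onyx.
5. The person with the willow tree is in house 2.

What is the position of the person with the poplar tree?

1

The person with the willow tree is in house 2 (clue 5).
So house 1 gets poplar for tree.
House 3 tree: only elm fits.
Clue 4: the person with the onyx is in house 2.
That leaves blues as the music genre for house 1.
The only gemstone still possible for house 1 is opal.
The only gemstone still possible for house 3 is garnet.
Clue 1: the reggae fan is in house 2.
So house 3 gets classical for music genre.
So: house 1 = poplar/blues/opal, house 2 = willow/reggae/onyx, house 3 = elm/classical/garnet.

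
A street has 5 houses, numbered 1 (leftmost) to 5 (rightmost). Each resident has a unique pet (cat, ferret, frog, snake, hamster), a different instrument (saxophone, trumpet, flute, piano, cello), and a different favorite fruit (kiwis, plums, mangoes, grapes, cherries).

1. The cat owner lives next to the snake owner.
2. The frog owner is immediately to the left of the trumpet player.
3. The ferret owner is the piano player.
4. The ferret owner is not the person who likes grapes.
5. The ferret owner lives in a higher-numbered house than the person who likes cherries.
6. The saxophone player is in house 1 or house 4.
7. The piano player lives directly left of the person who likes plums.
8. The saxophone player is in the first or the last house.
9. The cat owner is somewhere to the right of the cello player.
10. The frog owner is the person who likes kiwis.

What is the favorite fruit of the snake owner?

Clue 8 places the saxophone player in house 1.
The cat owner is narrowed to house 3 or 4 or 5; consider each.
Placing it in house 3 and house 4 leads to a contradiction, so it's in house 5.
Clue 1: the snake owner is in house 4.
House 5's instrument must be flute (nothing else left).
The ferret owner is narrowed to house 2 or 3; consider each.
Placing it in house 2 leads to a contradiction, so it's in house 3.
The piano player is in house 3 (clue 3).
By clue 7, the person who likes plums is in house 4.
Clue 2 places the frog owner in house 1.
Clue 2 places the trumpet player in house 2.
Clue 10: the person who likes kiwis is in house 1.
So house 2 gets hamster for pet.
That leaves cello as the instrument for house 4.
House 2 favorite fruit: only cherries fits.
That leaves mangoes as the favorite fruit for house 3.
The only favorite fruit still possible for house 5 is grapes.
So: house 1 = frog/saxophone/kiwis, house 2 = hamster/trumpet/cherries, house 3 = ferret/piano/mangoes, house 4 = snake/cello/plums, house 5 = cat/flute/grapes.

plums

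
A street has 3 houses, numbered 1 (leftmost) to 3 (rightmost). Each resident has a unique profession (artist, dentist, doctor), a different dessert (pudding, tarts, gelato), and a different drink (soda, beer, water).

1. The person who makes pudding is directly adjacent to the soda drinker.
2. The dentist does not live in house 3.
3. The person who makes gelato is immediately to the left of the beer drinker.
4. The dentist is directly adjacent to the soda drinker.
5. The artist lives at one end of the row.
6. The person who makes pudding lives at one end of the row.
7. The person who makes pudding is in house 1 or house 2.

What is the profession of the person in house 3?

artist

The person who makes pudding is in house 1 (clue 7).
House 2's dessert must be gelato (nothing else left).
The only dessert still possible for house 3 is tarts.
From clue 1, the soda drinker must be in house 2.
The beer drinker is in house 3 (clue 3).
Clue 4: the dentist is in house 1.
That leaves doctor as the profession for house 2.
House 3's profession must be artist (nothing else left).
The only drink still possible for house 1 is water.
So: house 1 = dentist/pudding/water, house 2 = doctor/gelato/soda, house 3 = artist/tarts/beer.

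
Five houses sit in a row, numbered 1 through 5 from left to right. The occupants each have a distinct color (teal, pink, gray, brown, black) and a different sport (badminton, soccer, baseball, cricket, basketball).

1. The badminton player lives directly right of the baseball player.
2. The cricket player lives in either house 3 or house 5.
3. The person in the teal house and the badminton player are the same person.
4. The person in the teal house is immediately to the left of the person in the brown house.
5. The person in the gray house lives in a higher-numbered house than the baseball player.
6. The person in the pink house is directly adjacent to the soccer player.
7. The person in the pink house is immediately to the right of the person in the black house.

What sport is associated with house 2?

So house 1 gets black for color.
Clue 7 places the person in the pink house in house 2.
The person in the brown house is narrowed to house 4 or 5; consider each.
Placing it in house 5 leads to a contradiction, so it's in house 4.
From clue 4, the person in the teal house must be in house 3.
House 5's color must be gray (nothing else left).
The badminton player is in house 3 (clue 3).
House 1's sport must be soccer (nothing else left).
House 2's sport must be baseball (nothing else left).
The only sport still possible for house 4 is basketball.
House 5 sport: only cricket fits.
So: house 1 = black/soccer, house 2 = pink/baseball, house 3 = teal/badminton, house 4 = brown/basketball, house 5 = gray/cricket.

baseball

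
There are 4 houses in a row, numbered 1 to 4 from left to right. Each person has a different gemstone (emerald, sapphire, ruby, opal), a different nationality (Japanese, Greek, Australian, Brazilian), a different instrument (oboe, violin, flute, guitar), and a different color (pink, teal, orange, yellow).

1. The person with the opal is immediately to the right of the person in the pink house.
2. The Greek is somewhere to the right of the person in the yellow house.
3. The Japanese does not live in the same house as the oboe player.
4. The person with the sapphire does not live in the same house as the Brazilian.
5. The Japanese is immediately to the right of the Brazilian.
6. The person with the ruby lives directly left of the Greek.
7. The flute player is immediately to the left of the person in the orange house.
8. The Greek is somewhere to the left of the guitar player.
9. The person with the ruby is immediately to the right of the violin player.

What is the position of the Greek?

The person with the ruby is in house 2 (clue 6).
From clue 6, the Greek must be in house 3.
From clue 8, the guitar player must be in house 4.
By clue 9, the violin player is in house 1.
The Japanese is in house 2 (clue 5).
Clue 5: the Brazilian is in house 1.
The only nationality still possible for house 4 is Australian.
Clue 3: the oboe player is in house 3.
House 1's gemstone must be emerald (nothing else left).
That leaves flute as the instrument for house 2.
By clue 7, the person in the orange house is in house 3.
House 4's color must be teal (nothing else left).
Clue 1 places the person with the opal in house 3.
House 4's gemstone must be sapphire (nothing else left).
That leaves yellow as the color for house 1.
House 2's color must be pink (nothing else left).
So: house 1 = emerald/Brazilian/violin/yellow, house 2 = ruby/Japanese/flute/pink, house 3 = opal/Greek/oboe/orange, house 4 = sapphire/Australian/guitar/teal.

3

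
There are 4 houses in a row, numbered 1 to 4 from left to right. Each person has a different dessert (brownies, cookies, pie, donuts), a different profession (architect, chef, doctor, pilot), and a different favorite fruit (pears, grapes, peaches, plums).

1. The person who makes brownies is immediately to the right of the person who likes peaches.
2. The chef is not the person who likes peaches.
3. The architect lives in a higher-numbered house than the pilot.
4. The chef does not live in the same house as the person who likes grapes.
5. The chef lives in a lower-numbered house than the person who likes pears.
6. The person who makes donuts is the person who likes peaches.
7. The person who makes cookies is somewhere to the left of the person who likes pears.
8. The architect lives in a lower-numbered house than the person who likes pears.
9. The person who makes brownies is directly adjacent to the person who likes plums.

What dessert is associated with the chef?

House 4's profession must be doctor (nothing else left).
The architect is narrowed to house 2 or 3; consider each.
Placing it in house 3 leads to a contradiction, so it's in house 2.
The pilot is in house 1 (clue 3).
So house 3 gets chef for profession.
From clue 5, the person who likes pears must be in house 4.
That leaves plums as the favorite fruit for house 3.
Clue 9 places the person who makes brownies in house 2.
The only dessert still possible for house 1 is donuts.
So house 4 gets pie for dessert.
Clue 1 places the person who likes peaches in house 1.
So house 3 gets cookies for dessert.
That leaves grapes as the favorite fruit for house 2.
So: house 1 = donuts/pilot/peaches, house 2 = brownies/architect/grapes, house 3 = cookies/chef/plums, house 4 = pie/doctor/pears.

cookies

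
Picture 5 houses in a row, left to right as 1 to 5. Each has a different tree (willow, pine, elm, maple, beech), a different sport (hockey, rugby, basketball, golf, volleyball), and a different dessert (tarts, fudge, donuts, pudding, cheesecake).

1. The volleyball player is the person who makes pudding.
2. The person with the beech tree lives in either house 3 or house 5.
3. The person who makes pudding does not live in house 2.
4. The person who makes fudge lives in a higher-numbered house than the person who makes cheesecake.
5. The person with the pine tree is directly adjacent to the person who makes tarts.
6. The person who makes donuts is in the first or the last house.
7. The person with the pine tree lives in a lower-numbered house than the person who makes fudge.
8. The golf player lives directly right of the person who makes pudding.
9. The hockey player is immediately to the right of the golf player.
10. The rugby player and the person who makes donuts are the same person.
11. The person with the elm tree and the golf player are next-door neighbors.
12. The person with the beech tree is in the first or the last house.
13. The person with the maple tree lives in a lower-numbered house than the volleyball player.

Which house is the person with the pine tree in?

The person with the beech tree is in house 5 (clue 12).
Clue 8: the golf player is in house 4.
The person who makes pudding is in house 3 (clue 8).
Clue 9: the hockey player is in house 5.
From clue 11, the person with the elm tree must be in house 3.
House 1 sport: only rugby fits.
The only sport still possible for house 2 is basketball.
So house 3 gets volleyball for sport.
By clue 10, the person who makes donuts is in house 1.
The person with the maple tree is narrowed to house 1 or 2; consider each.
Placing it in house 1 leads to a contradiction, so it's in house 2.
The person with the pine tree is narrowed to house 1 or 4; consider each.
Placing it in house 4 leads to a contradiction, so it's in house 1.
From clue 5, the person who makes tarts must be in house 2.
That leaves willow as the tree for house 4.
So house 4 gets cheesecake for dessert.
So house 5 gets fudge for dessert.
So: house 1 = pine/rugby/donuts, house 2 = maple/basketball/tarts, house 3 = elm/volleyball/pudding, house 4 = willow/golf/cheesecake, house 5 = beech/hockey/fudge.

1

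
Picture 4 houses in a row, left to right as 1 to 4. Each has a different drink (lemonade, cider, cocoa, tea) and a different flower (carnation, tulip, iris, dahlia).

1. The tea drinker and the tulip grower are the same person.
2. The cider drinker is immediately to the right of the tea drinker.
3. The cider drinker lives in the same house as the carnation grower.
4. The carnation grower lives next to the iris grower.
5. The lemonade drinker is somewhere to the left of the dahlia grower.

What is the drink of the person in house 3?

lemonade

The cider drinker is narrowed to house 2 or 3 or 4; consider each.
Placing it in house 3 and house 4 leads to a contradiction, so it's in house 2.
Clue 2 places the tea drinker in house 1.
Clue 3: the carnation grower is in house 2.
So house 4 gets cocoa for drink.
That leaves dahlia as the flower for house 4.
Clue 1: the tulip grower is in house 1.
That leaves lemonade as the drink for house 3.
House 3 flower: only iris fits.
So: house 1 = tea/tulip, house 2 = cider/carnation, house 3 = lemonade/iris, house 4 = cocoa/dahlia.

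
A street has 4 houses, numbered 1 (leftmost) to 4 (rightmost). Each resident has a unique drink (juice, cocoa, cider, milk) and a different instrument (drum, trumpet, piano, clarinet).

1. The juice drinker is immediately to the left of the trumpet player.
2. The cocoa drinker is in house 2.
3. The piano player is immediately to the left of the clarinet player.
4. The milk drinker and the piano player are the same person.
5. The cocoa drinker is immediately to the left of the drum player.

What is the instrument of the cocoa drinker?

clarinet

By clue 2, the cocoa drinker is in house 2.
Clue 5 places the drum player in house 3.
House 4 drink: only cider fits.
House 1 instrument: only piano fits.
Clue 3: the clarinet player is in house 2.
Clue 4 places the milk drinker in house 1.
That leaves juice as the drink for house 3.
The only instrument still possible for house 4 is trumpet.
So: house 1 = milk/piano, house 2 = cocoa/clarinet, house 3 = juice/drum, house 4 = cider/trumpet.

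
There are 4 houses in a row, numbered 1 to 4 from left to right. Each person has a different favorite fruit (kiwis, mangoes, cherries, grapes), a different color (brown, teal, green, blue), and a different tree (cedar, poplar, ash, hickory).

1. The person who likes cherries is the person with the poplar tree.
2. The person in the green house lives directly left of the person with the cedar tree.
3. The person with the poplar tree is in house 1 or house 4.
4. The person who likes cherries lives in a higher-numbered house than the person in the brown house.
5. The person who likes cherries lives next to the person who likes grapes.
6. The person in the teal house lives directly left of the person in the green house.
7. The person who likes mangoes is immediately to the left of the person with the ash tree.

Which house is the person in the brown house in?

So house 4 gets blue for color.
Clue 1 places the person who likes cherries in house 4.
Clue 1 places the person with the poplar tree in house 4.
Clue 5 places the person who likes grapes in house 3.
So house 1 gets hickory for tree.
The only tree still possible for house 2 is ash.
House 3 tree: only cedar fits.
Clue 2: the person in the green house is in house 2.
From clue 6, the person in the teal house must be in house 1.
From clue 7, the person who likes mangoes must be in house 1.
So house 2 gets kiwis for favorite fruit.
House 3 color: only brown fits.
So: house 1 = mangoes/teal/hickory, house 2 = kiwis/green/ash, house 3 = grapes/brown/cedar, house 4 = cherries/blue/poplar.

3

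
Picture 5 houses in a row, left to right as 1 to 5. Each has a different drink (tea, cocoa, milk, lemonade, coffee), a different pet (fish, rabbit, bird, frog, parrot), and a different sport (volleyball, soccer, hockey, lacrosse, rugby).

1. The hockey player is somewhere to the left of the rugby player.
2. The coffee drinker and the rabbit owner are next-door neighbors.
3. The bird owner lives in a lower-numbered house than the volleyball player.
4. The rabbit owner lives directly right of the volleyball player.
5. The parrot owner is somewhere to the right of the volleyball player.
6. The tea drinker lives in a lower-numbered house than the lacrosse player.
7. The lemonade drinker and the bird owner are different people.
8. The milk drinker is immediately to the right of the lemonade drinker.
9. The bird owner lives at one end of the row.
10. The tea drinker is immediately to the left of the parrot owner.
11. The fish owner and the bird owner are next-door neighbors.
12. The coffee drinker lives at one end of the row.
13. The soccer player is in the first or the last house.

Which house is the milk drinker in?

The bird owner is in house 1 (clue 9).
Clue 11 places the fish owner in house 2.
By clue 2, the coffee drinker is in house 5.
From clue 2, the rabbit owner must be in house 4.
Clue 4: the volleyball player is in house 3.
House 1 drink: only cocoa fits.
The only drink still possible for house 2 is lemonade.
The only pet still possible for house 3 is frog.
That leaves parrot as the pet for house 5.
The milk drinker is in house 3 (clue 8).
Clue 10: the tea drinker is in house 4.
The lacrosse player is in house 5 (clue 6).
House 1 sport: only soccer fits.
That leaves hockey as the sport for house 2.
That leaves rugby as the sport for house 4.
So: house 1 = cocoa/bird/soccer, house 2 = lemonade/fish/hockey, house 3 = milk/frog/volleyball, house 4 = tea/rabbit/rugby, house 5 = coffee/parrot/lacrosse.

3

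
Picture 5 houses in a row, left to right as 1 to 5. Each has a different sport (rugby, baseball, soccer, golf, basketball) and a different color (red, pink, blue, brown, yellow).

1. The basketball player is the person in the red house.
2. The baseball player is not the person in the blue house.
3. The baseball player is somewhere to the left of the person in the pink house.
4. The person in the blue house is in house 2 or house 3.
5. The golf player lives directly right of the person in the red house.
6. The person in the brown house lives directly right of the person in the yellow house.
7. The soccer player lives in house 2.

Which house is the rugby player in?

3

Clue 7: the soccer player is in house 2.
House 1 color: only yellow fits.
By clue 6, the person in the brown house is in house 2.
So house 5 gets pink for color.
House 3's color must be blue (nothing else left).
The only color still possible for house 4 is red.
Clue 1: the basketball player is in house 4.
From clue 5, the golf player must be in house 5.
The only sport still possible for house 3 is rugby.
So house 1 gets baseball for sport.
So: house 1 = baseball/yellow, house 2 = soccer/brown, house 3 = rugby/blue, house 4 = basketball/red, house 5 = golf/pink.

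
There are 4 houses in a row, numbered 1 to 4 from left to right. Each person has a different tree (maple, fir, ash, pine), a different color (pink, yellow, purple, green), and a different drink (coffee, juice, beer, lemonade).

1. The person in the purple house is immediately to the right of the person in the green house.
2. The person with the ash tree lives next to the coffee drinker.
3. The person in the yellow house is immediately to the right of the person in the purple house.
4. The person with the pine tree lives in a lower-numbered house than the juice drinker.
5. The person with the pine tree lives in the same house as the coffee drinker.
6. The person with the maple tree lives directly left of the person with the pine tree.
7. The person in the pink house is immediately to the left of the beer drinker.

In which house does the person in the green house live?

House 4's color must be yellow (nothing else left).
Clue 3 places the person in the purple house in house 3.
So house 1 gets lemonade for drink.
By clue 1, the person in the green house is in house 2.
The only color still possible for house 1 is pink.
So house 4 gets juice for drink.
From clue 7, the beer drinker must be in house 2.
So house 3 gets coffee for drink.
From clue 5, the person with the pine tree must be in house 3.
Clue 6 places the person with the maple tree in house 2.
That leaves fir as the tree for house 1.
House 4's tree must be ash (nothing else left).
So: house 1 = fir/pink/lemonade, house 2 = maple/green/beer, house 3 = pine/purple/coffee, house 4 = ash/yellow/juice.

2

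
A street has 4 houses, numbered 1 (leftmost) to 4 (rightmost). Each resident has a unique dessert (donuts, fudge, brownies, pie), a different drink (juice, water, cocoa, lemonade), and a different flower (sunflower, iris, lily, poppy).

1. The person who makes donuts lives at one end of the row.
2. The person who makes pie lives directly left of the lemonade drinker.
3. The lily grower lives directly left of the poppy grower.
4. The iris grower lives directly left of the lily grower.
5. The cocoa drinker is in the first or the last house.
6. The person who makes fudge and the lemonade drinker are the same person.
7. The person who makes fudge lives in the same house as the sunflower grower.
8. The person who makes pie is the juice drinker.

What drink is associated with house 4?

So house 1 gets iris for flower.
Clue 4 places the lily grower in house 2.
From clue 3, the poppy grower must be in house 3.
House 4 flower: only sunflower fits.
Clue 7 places the person who makes fudge in house 4.
The lemonade drinker is in house 4 (clue 6).
House 1's dessert must be donuts (nothing else left).
By clue 2, the person who makes pie is in house 3.
Clue 8 places the juice drinker in house 3.
The only dessert still possible for house 2 is brownies.
House 1's drink must be cocoa (nothing else left).
The only drink still possible for house 2 is water.
So: house 1 = donuts/cocoa/iris, house 2 = brownies/water/lily, house 3 = pie/juice/poppy, house 4 = fudge/lemonade/sunflower.

lemonade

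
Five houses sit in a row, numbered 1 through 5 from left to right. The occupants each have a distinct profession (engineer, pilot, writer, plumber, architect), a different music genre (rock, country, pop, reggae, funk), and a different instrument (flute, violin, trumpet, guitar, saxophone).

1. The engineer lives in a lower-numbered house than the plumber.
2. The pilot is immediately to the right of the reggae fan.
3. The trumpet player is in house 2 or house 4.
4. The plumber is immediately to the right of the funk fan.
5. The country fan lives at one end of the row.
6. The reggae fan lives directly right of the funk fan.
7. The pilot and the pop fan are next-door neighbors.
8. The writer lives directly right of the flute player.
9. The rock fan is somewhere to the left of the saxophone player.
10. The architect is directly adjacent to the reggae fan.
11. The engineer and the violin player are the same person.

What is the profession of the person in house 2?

The country fan is narrowed to house 1 or 5; consider each.
Placing it in house 5 leads to a contradiction, so it's in house 1.
House 5 music genre: only pop fits.
By clue 7, the pilot is in house 4.
House 1's profession must be engineer (nothing else left).
The only profession still possible for house 3 is plumber.
The reggae fan is in house 3 (clue 2).
The funk fan is in house 2 (clue 4).
The architect is in house 2 (clue 10).
By clue 11, the violin player is in house 1.
That leaves writer as the profession for house 5.
So house 4 gets rock for music genre.
By clue 9, the saxophone player is in house 5.
House 2 instrument: only trumpet fits.
That leaves guitar as the instrument for house 3.
House 4 instrument: only flute fits.
So: house 1 = engineer/country/violin, house 2 = architect/funk/trumpet, house 3 = plumber/reggae/guitar, house 4 = pilot/rock/flute, house 5 = writer/pop/saxophone.

architect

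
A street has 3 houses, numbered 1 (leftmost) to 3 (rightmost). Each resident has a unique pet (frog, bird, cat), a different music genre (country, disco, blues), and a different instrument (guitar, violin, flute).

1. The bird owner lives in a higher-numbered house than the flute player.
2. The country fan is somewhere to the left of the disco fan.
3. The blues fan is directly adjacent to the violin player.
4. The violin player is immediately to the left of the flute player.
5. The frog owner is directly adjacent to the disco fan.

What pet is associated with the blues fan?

Clue 4: the violin player is in house 1.
Clue 4: the flute player is in house 2.
House 3 instrument: only guitar fits.
By clue 1, the bird owner is in house 3.
By clue 3, the blues fan is in house 2.
House 1's music genre must be country (nothing else left).
That leaves disco as the music genre for house 3.
Clue 5 places the frog owner in house 2.
That leaves cat as the pet for house 1.
So: house 1 = cat/country/violin, house 2 = frog/blues/flute, house 3 = bird/disco/guitar.

frog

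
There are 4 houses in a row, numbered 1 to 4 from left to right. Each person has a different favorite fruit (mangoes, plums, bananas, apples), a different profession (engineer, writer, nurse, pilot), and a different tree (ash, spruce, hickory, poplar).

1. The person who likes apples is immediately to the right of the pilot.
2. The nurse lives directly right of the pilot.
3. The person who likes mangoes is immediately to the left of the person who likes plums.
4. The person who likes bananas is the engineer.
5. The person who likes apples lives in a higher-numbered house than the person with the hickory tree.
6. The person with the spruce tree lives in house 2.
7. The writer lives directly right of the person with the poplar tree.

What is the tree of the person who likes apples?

ash

The person with the spruce tree is in house 2 (clue 6).
That leaves ash as the tree for house 4.
The writer is narrowed to house 2 or 4; consider each.
Placing it in house 4 leads to a contradiction, so it's in house 2.
From clue 7, the person with the poplar tree must be in house 1.
The only tree still possible for house 3 is hickory.
The nurse is in house 4 (clue 2).
The pilot is in house 3 (clue 2).
By clue 5, the person who likes apples is in house 4.
House 1 profession: only engineer fits.
The person who likes bananas is in house 1 (clue 4).
That leaves plums as the favorite fruit for house 3.
So house 2 gets mangoes for favorite fruit.
So: house 1 = bananas/engineer/poplar, house 2 = mangoes/writer/spruce, house 3 = plums/pilot/hickory, house 4 = apples/nurse/ash.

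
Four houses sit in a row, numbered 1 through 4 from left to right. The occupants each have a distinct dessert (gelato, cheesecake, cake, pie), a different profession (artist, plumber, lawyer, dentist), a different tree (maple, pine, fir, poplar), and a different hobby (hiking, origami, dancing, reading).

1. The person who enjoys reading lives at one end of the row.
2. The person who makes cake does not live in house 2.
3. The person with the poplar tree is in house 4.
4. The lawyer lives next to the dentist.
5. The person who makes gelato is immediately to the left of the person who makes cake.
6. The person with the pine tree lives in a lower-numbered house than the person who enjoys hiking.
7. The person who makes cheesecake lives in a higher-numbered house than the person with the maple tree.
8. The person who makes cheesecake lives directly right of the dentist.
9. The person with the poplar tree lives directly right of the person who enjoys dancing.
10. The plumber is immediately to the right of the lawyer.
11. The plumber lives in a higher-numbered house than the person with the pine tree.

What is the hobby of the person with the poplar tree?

Clue 3 places the person with the poplar tree in house 4.
The person who enjoys dancing is in house 3 (clue 9).
The only dessert still possible for house 1 is pie.
The person who makes cake is narrowed to house 3 or 4; consider each.
Placing it in house 3 leads to a contradiction, so it's in house 4.
Clue 5 places the person who makes gelato in house 3.
House 2's dessert must be cheesecake (nothing else left).
Clue 7 places the person with the maple tree in house 1.
Clue 8 places the dentist in house 1.
The lawyer is in house 2 (clue 4).
By clue 6, the person who enjoys hiking is in house 4.
The plumber is in house 3 (clue 10).
From clue 11, the person with the pine tree must be in house 2.
House 4's profession must be artist (nothing else left).
That leaves fir as the tree for house 3.
House 1's hobby must be reading (nothing else left).
That leaves origami as the hobby for house 2.
So: house 1 = pie/dentist/maple/reading, house 2 = cheesecake/lawyer/pine/origami, house 3 = gelato/plumber/fir/dancing, house 4 = cake/artist/poplar/hiking.

hiking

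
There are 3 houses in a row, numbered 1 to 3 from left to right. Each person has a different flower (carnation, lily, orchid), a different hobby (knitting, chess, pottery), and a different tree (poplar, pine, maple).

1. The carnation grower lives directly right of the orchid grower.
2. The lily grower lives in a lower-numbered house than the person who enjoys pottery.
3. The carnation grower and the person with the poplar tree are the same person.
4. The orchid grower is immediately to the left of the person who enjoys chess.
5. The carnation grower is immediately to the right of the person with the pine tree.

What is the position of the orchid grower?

House 3's flower must be carnation (nothing else left).
House 1 hobby: only knitting fits.
Clue 1 places the orchid grower in house 2.
The person with the poplar tree is in house 3 (clue 3).
The person who enjoys chess is in house 3 (clue 4).
From clue 5, the person with the pine tree must be in house 2.
So house 1 gets lily for flower.
House 2's hobby must be pottery (nothing else left).
The only tree still possible for house 1 is maple.
So: house 1 = lily/knitting/maple, house 2 = orchid/pottery/pine, house 3 = carnation/chess/poplar.

2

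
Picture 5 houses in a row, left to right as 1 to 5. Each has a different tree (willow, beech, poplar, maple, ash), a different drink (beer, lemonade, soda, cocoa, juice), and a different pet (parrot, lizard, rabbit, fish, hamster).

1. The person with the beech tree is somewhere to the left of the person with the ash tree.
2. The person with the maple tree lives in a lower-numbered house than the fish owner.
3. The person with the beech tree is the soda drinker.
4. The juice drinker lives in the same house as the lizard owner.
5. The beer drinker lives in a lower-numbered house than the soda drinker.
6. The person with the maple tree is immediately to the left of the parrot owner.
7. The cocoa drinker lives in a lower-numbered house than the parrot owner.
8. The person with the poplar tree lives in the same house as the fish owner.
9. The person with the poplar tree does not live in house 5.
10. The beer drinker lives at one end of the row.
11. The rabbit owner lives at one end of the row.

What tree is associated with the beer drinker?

From clue 10, the beer drinker must be in house 1.
So house 1 gets willow for tree.
The only tree still possible for house 5 is ash.
The person with the maple tree is narrowed to house 2 or 3; consider each.
Placing it in house 3 leads to a contradiction, so it's in house 2.
The parrot owner is in house 3 (clue 6).
From clue 7, the cocoa drinker must be in house 2.
The only pet still possible for house 4 is fish.
Clue 4 places the juice drinker in house 5.
Clue 4: the lizard owner is in house 5.
By clue 8, the person with the poplar tree is in house 4.
So house 3 gets beech for tree.
So house 1 gets rabbit for pet.
So house 2 gets hamster for pet.
Clue 3 places the soda drinker in house 3.
The only drink still possible for house 4 is lemonade.
So: house 1 = willow/beer/rabbit, house 2 = maple/cocoa/hamster, house 3 = beech/soda/parrot, house 4 = poplar/lemonade/fish, house 5 = ash/juice/lizard.

willow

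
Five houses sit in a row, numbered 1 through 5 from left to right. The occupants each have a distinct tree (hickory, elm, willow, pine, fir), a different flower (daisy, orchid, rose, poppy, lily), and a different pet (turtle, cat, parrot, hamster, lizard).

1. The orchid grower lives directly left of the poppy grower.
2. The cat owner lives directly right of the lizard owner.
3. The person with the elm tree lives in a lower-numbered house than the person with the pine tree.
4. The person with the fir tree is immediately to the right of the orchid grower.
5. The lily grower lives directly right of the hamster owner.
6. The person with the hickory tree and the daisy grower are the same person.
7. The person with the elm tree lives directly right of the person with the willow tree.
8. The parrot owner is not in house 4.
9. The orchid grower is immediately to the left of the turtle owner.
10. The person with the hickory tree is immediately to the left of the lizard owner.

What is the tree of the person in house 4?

fir

The person with the elm tree is narrowed to house 2 or 3 or 4; consider each.
Placing it in house 2 and house 4 leads to a contradiction, so it's in house 3.
The person with the willow tree is in house 2 (clue 7).
So house 1 gets hickory for tree.
Clue 6 places the daisy grower in house 1.
From clue 10, the lizard owner must be in house 2.
Clue 2 places the cat owner in house 3.
The person with the fir tree is narrowed to house 4 or 5; consider each.
Placing it in house 5 leads to a contradiction, so it's in house 4.
Clue 4: the orchid grower is in house 3.
Clue 9 places the turtle owner in house 4.
So house 5 gets pine for tree.
The only pet still possible for house 1 is hamster.
That leaves parrot as the pet for house 5.
From clue 1, the poppy grower must be in house 4.
From clue 5, the lily grower must be in house 2.
The only flower still possible for house 5 is rose.
So: house 1 = hickory/daisy/hamster, house 2 = willow/lily/lizard, house 3 = elm/orchid/cat, house 4 = fir/poppy/turtle, house 5 = pine/rose/parrot.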